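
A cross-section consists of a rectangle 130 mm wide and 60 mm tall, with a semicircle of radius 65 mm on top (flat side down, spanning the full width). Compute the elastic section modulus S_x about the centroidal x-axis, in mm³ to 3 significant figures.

Break the section into simple shapes (no overlaps), measuring from the bottom-left corner of the bounding box.
Rectangular body: 130 × 60, A = 7 800 mm², y = 30 mm, Ī = 2 340 000 mm⁴.
Semicircular cap: semicircle r = 65, A = 6636.6 mm², y = 87.587 mm, Ī = 1 959 230 mm⁴.
Centroid: ȳ = ΣA·y / ΣA = 56.473 mm.
Transfer each piece to the centroidal x-axis using Ī + A·d² with d = y − 56.473:
  rectangular body: d = -26.473 mm → contributes +7 806 430 mm⁴
  semicircular cap: d = 31.114 mm → contributes +8 383 915 mm⁴
Total I = 16 190 345 mm⁴.
Extreme fibre distance c = 68.527 mm; S = I/c = 236 263 mm³.

S_x ≈ 2.36 × 10⁵ mm³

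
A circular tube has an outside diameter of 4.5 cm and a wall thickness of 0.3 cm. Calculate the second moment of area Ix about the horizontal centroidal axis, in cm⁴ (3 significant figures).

Treat the section as a set of non-overlapping primitives; coordinates are from the bounding-box lower-left.
Outer circle: ⌀4.5, A = 15.904 cm², y = 2.25 cm, Ī = 20.129 cm⁴.
Bore (subtracted): ⌀3.9, A = 11.946 cm², y = 2.25 cm, Ī = 11.356 cm⁴.
By symmetry the centroid is at mid-height, ȳ = 2.25 cm.
All pieces are centred on the horizontal centroidal axis, so I = ΣĪ (holes subtracted) = 8.7728 cm⁴.

Ix ≈ 8.77 cm⁴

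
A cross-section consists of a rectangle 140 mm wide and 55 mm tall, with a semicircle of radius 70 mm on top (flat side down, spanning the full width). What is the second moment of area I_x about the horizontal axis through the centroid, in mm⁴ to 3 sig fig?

Break the section into simple shapes (no overlaps), measuring from the bottom-left corner of the bounding box.
Rectangular body: 140 × 55, A = 7 700 mm², y = 27.5 mm, Ī = 1 941 042 mm⁴.
Semicircular cap: semicircle r = 70, A = 7696.9 mm², y = 84.709 mm, Ī = 2 635 265 mm⁴.
Centroid: ȳ = ΣA·y / ΣA = 56.099 mm.
Transfer each piece to the horizontal axis through the centroid using Ī + A·d² with d = y − 56.099:
  rectangular body: d = -28.599 mm → contributes +8 238 764 mm⁴
  semicircular cap: d = 28.61 mm → contributes +8 935 521 mm⁴
Total I = 17 174 285 mm⁴.

I_x ≈ 1.72 × 10⁷ mm⁴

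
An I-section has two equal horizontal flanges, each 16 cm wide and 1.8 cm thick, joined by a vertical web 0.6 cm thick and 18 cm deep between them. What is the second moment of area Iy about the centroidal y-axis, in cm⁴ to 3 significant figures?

Iy ≈ 1230 cm⁴

Decompose the section into non-overlapping parts with the origin at the bottom-left of its bounding rectangle.
Bottom flange: 16 × 1.8, A = 28.8 cm², x = 8 cm, Ī = 614.4 cm⁴.
Web: 0.6 × 18, A = 10.8 cm², x = 8 cm, Ī = 0.324 cm⁴.
Top flange: 16 × 1.8, A = 28.8 cm², x = 8 cm, Ī = 614.4 cm⁴.
By symmetry the centroid is at mid-width, x̄ = 8 cm.
All pieces are centred on the centroidal y-axis, so I = ΣĪ = 1229.1 cm⁴.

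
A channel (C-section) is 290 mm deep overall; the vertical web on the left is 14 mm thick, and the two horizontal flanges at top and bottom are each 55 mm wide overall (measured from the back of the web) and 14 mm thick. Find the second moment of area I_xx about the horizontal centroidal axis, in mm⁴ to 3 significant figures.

I_xx ≈ 5.03 × 10⁷ mm⁴

Treat the section as a set of non-overlapping primitives; coordinates are from the bounding-box lower-left.
Web: 14 × 290, A = 4 060 mm², y = 145 mm, Ī = 28 453 833 mm⁴.
Top flange (beyond web): 41 × 14, A = 574 mm², y = 283 mm, Ī = 9375.3 mm⁴.
Bottom flange (beyond web): 41 × 14, A = 574 mm², y = 7 mm, Ī = 9375.3 mm⁴.
By symmetry the centroid is at mid-height, ȳ = 145 mm.
Transfer each piece to the horizontal centroidal axis using Ī + A·d² with d = y − 145:
  web: d = 0 mm → contributes +28 453 833 mm⁴
  top flange (beyond web): d = 138 mm → contributes +10 940 631 mm⁴
  bottom flange (beyond web): d = -138 mm → contributes +10 940 631 mm⁴
Total I = 50 335 096 mm⁴.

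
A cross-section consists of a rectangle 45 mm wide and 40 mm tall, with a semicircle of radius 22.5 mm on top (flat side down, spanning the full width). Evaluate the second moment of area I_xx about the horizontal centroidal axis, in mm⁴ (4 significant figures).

Decompose the section into non-overlapping parts with the origin at the bottom-left of its bounding rectangle.
Rectangular body: 45 × 40, A = 1 800 mm², y = 20 mm, Ī = 240 000 mm⁴.
Semicircular cap: semicircle r = 22.5, A = 795.216 mm², y = 49.5493 mm, Ī = 28129.5 mm⁴.
Centroid: ȳ = ΣA·y / ΣA = 29.0544 mm.
Transfer each piece to the horizontal centroidal axis using Ī + A·d² with d = y − 29.0544:
  rectangular body: d = -9.05438 mm → contributes +387 567 mm⁴
  semicircular cap: d = 20.4949 mm → contributes +362 153 mm⁴
Total I = 749 720 mm⁴.

I_xx ≈ 7.497 × 10⁵ mm⁴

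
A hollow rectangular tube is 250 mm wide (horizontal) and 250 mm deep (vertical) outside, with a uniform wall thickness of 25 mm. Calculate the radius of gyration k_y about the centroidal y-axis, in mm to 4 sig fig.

k_y ≈ 92.42 mm

Decompose the section into non-overlapping parts with the origin at the bottom-left of its bounding rectangle.
Outer rectangle: 250 × 250, A = 62 500 mm², x = 125 mm, Ī = 325 520 833 mm⁴.
Inner void (subtracted): 200 × 200, A = 40 000 mm², x = 125 mm, Ī = 133 333 333 mm⁴.
By symmetry the centroid is at mid-width, x̄ = 125 mm.
All pieces are centred on the centroidal y-axis, so I = ΣĪ (holes subtracted) = 192 187 500 mm⁴.
Radius of gyration: k = √(I/A) = √(192 187 500 / 22 500) = 92.4211 mm.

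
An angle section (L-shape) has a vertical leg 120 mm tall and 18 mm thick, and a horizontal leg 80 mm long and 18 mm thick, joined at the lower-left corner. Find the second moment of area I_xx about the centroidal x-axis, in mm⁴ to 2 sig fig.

Treat the section as a set of non-overlapping primitives; coordinates are from the bounding-box lower-left.
Vertical leg: 18 × 120, A = 2 160 mm², y = 60 mm, Ī = 2 592 000 mm⁴.
Horizontal leg (remainder): 62 × 18, A = 1 116 mm², y = 9 mm, Ī = 30 132 mm⁴.
Centroid: ȳ = ΣA·y / ΣA = 42.63 mm.
Transfer each piece to the centroidal x-axis using Ī + A·d² with d = y − 42.63:
  vertical leg: d = 17.37 mm → contributes +3 243 981 mm⁴
  horizontal leg (remainder): d = -33.63 mm → contributes +1 292 030 mm⁴
Total I = 4 536 011 mm⁴.

I_xx ≈ 4.5 × 10⁶ mm⁴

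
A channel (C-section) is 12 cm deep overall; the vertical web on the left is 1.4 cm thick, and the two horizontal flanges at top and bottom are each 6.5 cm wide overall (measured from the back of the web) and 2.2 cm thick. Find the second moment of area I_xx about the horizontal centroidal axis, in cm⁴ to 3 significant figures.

I_xx ≈ 749 cm⁴

Treat the section as a set of non-overlapping primitives; coordinates are from the bounding-box lower-left.
Web: 1.4 × 12, A = 16.8 cm², y = 6 cm, Ī = 201.6 cm⁴.
Top flange (beyond web): 5.1 × 2.2, A = 11.22 cm², y = 10.9 cm, Ī = 4.5254 cm⁴.
Bottom flange (beyond web): 5.1 × 2.2, A = 11.22 cm², y = 1.1 cm, Ī = 4.5254 cm⁴.
By symmetry the centroid is at mid-height, ȳ = 6 cm.
Transfer each piece to the horizontal centroidal axis using Ī + A·d² with d = y − 6:
  web: d = 0 cm → contributes +201.6 cm⁴
  top flange (beyond web): d = 4.9 cm → contributes +273.92 cm⁴
  bottom flange (beyond web): d = -4.9 cm → contributes +273.92 cm⁴
Total I = 749.44 cm⁴.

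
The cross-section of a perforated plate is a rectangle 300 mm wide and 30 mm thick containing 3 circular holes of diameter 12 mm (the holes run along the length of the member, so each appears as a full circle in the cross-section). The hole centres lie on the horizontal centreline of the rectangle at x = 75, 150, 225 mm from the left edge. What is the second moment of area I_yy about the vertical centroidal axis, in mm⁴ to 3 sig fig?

I_yy ≈ 6.62 × 10⁷ mm⁴

Treat the section as a set of non-overlapping primitives; coordinates are from the bounding-box lower-left.
Plate: 300 × 30, A = 9 000 mm², x = 150 mm, Ī = 67 500 000 mm⁴.
Hole 1 (subtracted): ⌀12, A = 113.1 mm², x = 75 mm, Ī = 1017.9 mm⁴.
Hole 2 (subtracted): ⌀12, A = 113.1 mm², x = 150 mm, Ī = 1017.9 mm⁴.
Hole 3 (subtracted): ⌀12, A = 113.1 mm², x = 225 mm, Ī = 1017.9 mm⁴.
By symmetry the centroid is at mid-width, x̄ = 150 mm.
Transfer each piece to the vertical centroidal axis using Ī + A·d² with d = x − 150:
  plate: d = 0 mm → contributes +67 500 000 mm⁴
  hole 1: d = -75 mm → contributes −637 190 mm⁴
  hole 2: d = 0 mm → contributes −1017.9 mm⁴
  hole 3: d = 75 mm → contributes −637 190 mm⁴
Total I = 66 224 601 mm⁴.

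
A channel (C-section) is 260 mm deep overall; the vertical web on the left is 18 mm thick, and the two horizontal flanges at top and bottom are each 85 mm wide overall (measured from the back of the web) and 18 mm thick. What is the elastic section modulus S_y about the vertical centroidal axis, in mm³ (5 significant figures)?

S_y ≈ 6.3426 × 10⁴ mm³

Break the section into simple shapes (no overlaps), measuring from the bottom-left corner of the bounding box.
Web: 18 × 260, A = 4 680 mm², x = 9 mm, Ī = 126 360 mm⁴.
Top flange (beyond web): 67 × 18, A = 1 206 mm², x = 51.5 mm, Ī = 451144.5 mm⁴.
Bottom flange (beyond web): 67 × 18, A = 1 206 mm², x = 51.5 mm, Ī = 451144.5 mm⁴.
Centroid: x̄ = ΣA·x / ΣA = 23.45431 mm.
Transfer each piece to the vertical centroidal axis using Ī + A·d² with d = x − 23.45431:
  web: d = -14.45431 mm → contributes +1 104 139 mm⁴
  top flange (beyond web): d = 28.04569 mm → contributes +1 399 736 mm⁴
  bottom flange (beyond web): d = 28.04569 mm → contributes +1 399 736 mm⁴
Total I = 3 903 612 mm⁴.
Extreme fibre distance c = 61.54569 mm; S = I/c = 63426.25 mm³.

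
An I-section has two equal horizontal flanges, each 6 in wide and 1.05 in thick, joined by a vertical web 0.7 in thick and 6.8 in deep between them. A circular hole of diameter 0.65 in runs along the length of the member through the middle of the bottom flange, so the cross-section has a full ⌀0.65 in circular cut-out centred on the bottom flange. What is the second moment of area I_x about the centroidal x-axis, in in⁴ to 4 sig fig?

Decompose the section into non-overlapping parts with the origin at the bottom-left of its bounding rectangle.
Bottom flange: 6 × 1.05, A = 6.3 in², y = 0.525 in, Ī = 0.578813 in⁴.
Web: 0.7 × 6.8, A = 4.76 in², y = 4.45 in, Ī = 18.3419 in⁴.
Top flange: 6 × 1.05, A = 6.3 in², y = 8.375 in, Ī = 0.578813 in⁴.
Hole (subtracted): ⌀0.65, A = 0.331831 in², y = 0.525 in, Ī = 0.00876241 in⁴.
Centroid: ȳ = ΣA·y / ΣA = 4.52649 in.
Transfer each piece to the centroidal x-axis using Ī + A·d² with d = y − 4.52649:
  bottom flange: d = -4.00149 in → contributes +101.454 in⁴
  web: d = -0.0764871 in → contributes +18.3697 in⁴
  top flange: d = 3.84851 in → contributes +93.8884 in⁴
  hole: d = -4.00149 in → contributes −5.322 in⁴
Total I = 208.39 in⁴.

I_x ≈ 208.4 in⁴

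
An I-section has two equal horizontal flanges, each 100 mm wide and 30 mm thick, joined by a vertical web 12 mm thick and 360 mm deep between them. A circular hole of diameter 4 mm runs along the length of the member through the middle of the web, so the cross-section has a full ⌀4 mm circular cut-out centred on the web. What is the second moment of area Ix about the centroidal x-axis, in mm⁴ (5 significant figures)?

Split into non-overlapping primitives; take the origin at the lower-left of the bounding box.
Bottom flange: 100 × 30, A = 3 000 mm², y = 15 mm, Ī = 225 000 mm⁴.
Web: 12 × 360, A = 4 320 mm², y = 210 mm, Ī = 46 656 000 mm⁴.
Top flange: 100 × 30, A = 3 000 mm², y = 405 mm, Ī = 225 000 mm⁴.
Hole (subtracted): ⌀4, A = 12.56637 mm², y = 210 mm, Ī = 12.56637 mm⁴.
By symmetry the centroid is at mid-height, ȳ = 210 mm.
Transfer each piece to the centroidal x-axis using Ī + A·d² with d = y − 210:
  bottom flange: d = -195 mm → contributes +114 300 000 mm⁴
  web: d = 0 mm → contributes +46 656 000 mm⁴
  top flange: d = 195 mm → contributes +114 300 000 mm⁴
  hole: d = 0 mm → contributes −12.56637 mm⁴
Total I = 275 255 987 mm⁴.

Ix ≈ 2.7526 × 10⁸ mm⁴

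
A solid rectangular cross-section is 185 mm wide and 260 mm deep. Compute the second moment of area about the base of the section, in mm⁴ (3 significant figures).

The section: 185 × 260, A = 48 100 mm², y = 130 mm, Ī = 270 963 333 mm⁴.
Transfer it to a horizontal axis along the bottom face using Ī + A·d² with d = y − 0:
  the section: d = 130 mm → contributes +1 083 853 333 mm⁴
Total I = 1 083 853 333 mm⁴.

I_base ≈ 1.08 × 10⁹ mm⁴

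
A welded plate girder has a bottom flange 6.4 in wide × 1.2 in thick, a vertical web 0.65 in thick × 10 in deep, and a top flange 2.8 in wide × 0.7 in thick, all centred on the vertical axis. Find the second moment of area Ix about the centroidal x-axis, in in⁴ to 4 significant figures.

Decompose the section into non-overlapping parts with the origin at the bottom-left of its bounding rectangle.
Bottom plate: 6.4 × 1.2, A = 7.68 in², y = 0.6 in, Ī = 0.9216 in⁴.
Web plate: 0.65 × 10, A = 6.5 in², y = 6.2 in, Ī = 54.1667 in⁴.
Top plate: 2.8 × 0.7, A = 1.96 in², y = 11.55 in, Ī = 0.0800333 in⁴.
Centroid: ȳ = ΣA·y / ΣA = 4.18501 in.
Transfer each piece to the centroidal x-axis using Ī + A·d² with d = y − 4.18501:
  bottom plate: d = -3.58501 in → contributes +99.627 in⁴
  web plate: d = 2.01499 in → contributes +80.558 in⁴
  top plate: d = 7.36499 in → contributes +106.397 in⁴
Total I = 286.582 in⁴.

Ix ≈ 286.6 in⁴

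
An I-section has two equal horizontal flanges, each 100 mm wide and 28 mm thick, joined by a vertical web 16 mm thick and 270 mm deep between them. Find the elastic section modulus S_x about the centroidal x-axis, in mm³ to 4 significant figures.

Treat the section as a set of non-overlapping primitives; coordinates are from the bounding-box lower-left.
Bottom flange: 100 × 28, A = 2 800 mm², y = 14 mm, Ī = 182 933 mm⁴.
Web: 16 × 270, A = 4 320 mm², y = 163 mm, Ī = 26 244 000 mm⁴.
Top flange: 100 × 28, A = 2 800 mm², y = 312 mm, Ī = 182 933 mm⁴.
By symmetry the centroid is at mid-height, ȳ = 163 mm.
Transfer each piece to the centroidal x-axis using Ī + A·d² with d = y − 163:
  bottom flange: d = -149 mm → contributes +62 345 733 mm⁴
  web: d = 0 mm → contributes +26 244 000 mm⁴
  top flange: d = 149 mm → contributes +62 345 733 mm⁴
Total I = 150 935 467 mm⁴.
Extreme fibre distance c = 163 mm; S = I/c = 925 984 mm³.

S_x ≈ 9.260 × 10⁵ mm³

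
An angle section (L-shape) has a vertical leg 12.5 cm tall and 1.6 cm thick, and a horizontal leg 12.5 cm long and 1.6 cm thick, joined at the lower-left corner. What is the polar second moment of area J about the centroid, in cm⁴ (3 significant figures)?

Break the section into simple shapes (no overlaps), measuring from the bottom-left corner of the bounding box.
Vertical leg: 1.6 × 12.5, A = 20 cm², y = 6.25 cm, Ī = 260.42 cm⁴.
Horizontal leg (remainder): 10.9 × 1.6, A = 17.44 cm², y = 0.8 cm, Ī = 3.7205 cm⁴.
Centroid: ȳ = ΣA·y / ΣA = 3.7113 cm.
Transfer each piece to the centroidal x-axis using Ī + A·d² with d = y − 3.7113:
  vertical leg: d = 2.5387 cm → contributes +389.31 cm⁴
  horizontal leg (remainder): d = -2.9113 cm → contributes +151.54 cm⁴
Total I = 540.85 cm⁴.
For the y-axis: x̄ = 3.7113 cm.
Repeating about the centroidal y-axis gives I_y = 540.85 cm⁴.
Polar second moment: J = I_x + I_y = 1081.7 cm⁴.

J ≈ 1080 cm⁴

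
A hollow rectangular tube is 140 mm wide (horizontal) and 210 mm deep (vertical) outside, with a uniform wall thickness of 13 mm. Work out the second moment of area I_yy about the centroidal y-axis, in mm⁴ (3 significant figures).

I_yy ≈ 2.53 × 10⁷ mm⁴

Split into non-overlapping primitives; take the origin at the lower-left of the bounding box.
Outer rectangle: 140 × 210, A = 29 400 mm², x = 70 mm, Ī = 48 020 000 mm⁴.
Inner void (subtracted): 114 × 184, A = 20 976 mm², x = 70 mm, Ī = 22 717 008 mm⁴.
By symmetry the centroid is at mid-width, x̄ = 70 mm.
All pieces are centred on the centroidal y-axis, so I = ΣĪ (holes subtracted) = 25 302 992 mm⁴.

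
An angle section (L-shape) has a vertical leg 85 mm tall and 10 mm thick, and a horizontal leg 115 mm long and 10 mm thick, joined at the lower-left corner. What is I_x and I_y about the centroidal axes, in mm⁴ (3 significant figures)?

Decompose the section into non-overlapping parts with the origin at the bottom-left of its bounding rectangle.
Vertical leg: 10 × 85, A = 850 mm², y = 42.5 mm, Ī = 511 771 mm⁴.
Horizontal leg (remainder): 105 × 10, A = 1 050 mm², y = 5 mm, Ī = 8 750 mm⁴.
Centroid: ȳ = ΣA·y / ΣA = 21.776 mm.
Transfer each piece to the centroidal x-axis using Ī + A·d² with d = y − 21.776:
  vertical leg: d = 20.724 mm → contributes +876 821 mm⁴
  horizontal leg (remainder): d = -16.776 mm → contributes +304 267 mm⁴
Total I = 1 181 088 mm⁴.
For the y-axis: x̄ = 36.776 mm.
Repeating about the centroidal y-axis gives I_y = 2 524 838 mm⁴.

I_x ≈ 1.18 × 10⁶ mm⁴, I_y ≈ 2.52 × 10⁶ mm⁴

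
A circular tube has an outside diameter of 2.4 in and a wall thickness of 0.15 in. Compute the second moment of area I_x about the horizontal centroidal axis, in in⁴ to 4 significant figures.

I_x ≈ 0.6739 in⁴

Treat the section as a set of non-overlapping primitives; coordinates are from the bounding-box lower-left.
Outer circle: ⌀2.4, A = 4.52389 in², y = 1.2 in, Ī = 1.6286 in⁴.
Bore (subtracted): ⌀2.1, A = 3.46361 in², y = 1.2 in, Ī = 0.954656 in⁴.
By symmetry the centroid is at mid-height, ȳ = 1.2 in.
All pieces are centred on the horizontal centroidal axis, so I = ΣĪ (holes subtracted) = 0.673945 in⁴.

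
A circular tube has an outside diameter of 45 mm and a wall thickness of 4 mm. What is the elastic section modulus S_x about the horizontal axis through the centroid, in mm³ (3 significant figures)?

S_x ≈ 4860 mm³

Treat the section as a set of non-overlapping primitives; coordinates are from the bounding-box lower-left.
Outer circle: ⌀45, A = 1590.4 mm², y = 22.5 mm, Ī = 201 289 mm⁴.
Bore (subtracted): ⌀37, A = 1075.2 mm², y = 22.5 mm, Ī = 91 998 mm⁴.
By symmetry the centroid is at mid-height, ȳ = 22.5 mm.
All pieces are centred on the horizontal axis through the centroid, so I = ΣĪ (holes subtracted) = 109 291 mm⁴.
Extreme fibre distance c = 22.5 mm; S = I/c = 4857.4 mm³.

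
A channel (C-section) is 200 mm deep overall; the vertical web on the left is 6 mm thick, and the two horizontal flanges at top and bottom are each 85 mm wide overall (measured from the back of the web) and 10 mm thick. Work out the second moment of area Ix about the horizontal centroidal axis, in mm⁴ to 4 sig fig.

Ix ≈ 1.827 × 10⁷ mm⁴

Break the section into simple shapes (no overlaps), measuring from the bottom-left corner of the bounding box.
Web: 6 × 200, A = 1 200 mm², y = 100 mm, Ī = 4 000 000 mm⁴.
Top flange (beyond web): 79 × 10, A = 790 mm², y = 195 mm, Ī = 6583.33 mm⁴.
Bottom flange (beyond web): 79 × 10, A = 790 mm², y = 5 mm, Ī = 6583.33 mm⁴.
By symmetry the centroid is at mid-height, ȳ = 100 mm.
Transfer each piece to the horizontal centroidal axis using Ī + A·d² with d = y − 100:
  web: d = 0 mm → contributes +4 000 000 mm⁴
  top flange (beyond web): d = 95 mm → contributes +7 136 333 mm⁴
  bottom flange (beyond web): d = -95 mm → contributes +7 136 333 mm⁴
Total I = 18 272 667 mm⁴.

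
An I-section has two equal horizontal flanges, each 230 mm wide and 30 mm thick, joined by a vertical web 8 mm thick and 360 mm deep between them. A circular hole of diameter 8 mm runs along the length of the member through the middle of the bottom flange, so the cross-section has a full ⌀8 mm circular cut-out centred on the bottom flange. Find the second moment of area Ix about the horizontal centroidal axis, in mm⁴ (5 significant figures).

Treat the section as a set of non-overlapping primitives; coordinates are from the bounding-box lower-left.
Bottom flange: 230 × 30, A = 6 900 mm², y = 15 mm, Ī = 517 500 mm⁴.
Web: 8 × 360, A = 2 880 mm², y = 210 mm, Ī = 31 104 000 mm⁴.
Top flange: 230 × 30, A = 6 900 mm², y = 405 mm, Ī = 517 500 mm⁴.
Hole (subtracted): ⌀8, A = 50.26548 mm², y = 15 mm, Ī = 201.0619 mm⁴.
Centroid: ȳ = ΣA·y / ΣA = 210.5894 mm.
Transfer each piece to the horizontal centroidal axis using Ī + A·d² with d = y − 210.5894:
  bottom flange: d = -195.5894 mm → contributes +264 478 505 mm⁴
  web: d = -0.5894122 mm → contributes +31 105 001 mm⁴
  top flange: d = 194.4106 mm → contributes +261 306 289 mm⁴
  hole: d = -195.5894 mm → contributes −1 923 118 mm⁴
Total I = 554 966 677 mm⁴.

Ix ≈ 5.5497 × 10⁸ mm⁴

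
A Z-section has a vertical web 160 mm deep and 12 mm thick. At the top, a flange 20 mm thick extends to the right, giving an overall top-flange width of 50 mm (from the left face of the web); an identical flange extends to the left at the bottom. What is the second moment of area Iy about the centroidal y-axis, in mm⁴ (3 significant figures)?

Decompose the section into non-overlapping parts with the origin at the bottom-left of its bounding rectangle.
Web: 12 × 160, A = 1 920 mm², x = 44 mm, Ī = 23 040 mm⁴.
Top flange (beyond web): 38 × 20, A = 760 mm², x = 69 mm, Ī = 91 453 mm⁴.
Bottom flange (beyond web): 38 × 20, A = 760 mm², x = 19 mm, Ī = 91 453 mm⁴.
Centroid: x̄ = ΣA·x / ΣA = 44 mm.
Transfer each piece to the centroidal y-axis using Ī + A·d² with d = x − 44:
  web: d = 0 mm → contributes +23 040 mm⁴
  top flange (beyond web): d = 25 mm → contributes +566 453 mm⁴
  bottom flange (beyond web): d = -25 mm → contributes +566 453 mm⁴
Total I = 1 155 947 mm⁴.

Iy ≈ 1.16 × 10⁶ mm⁴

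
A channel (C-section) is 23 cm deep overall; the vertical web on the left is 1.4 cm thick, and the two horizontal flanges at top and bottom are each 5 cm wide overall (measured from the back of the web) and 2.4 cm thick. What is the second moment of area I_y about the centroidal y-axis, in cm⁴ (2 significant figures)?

I_y ≈ 94 cm⁴

Break the section into simple shapes (no overlaps), measuring from the bottom-left corner of the bounding box.
Web: 1.4 × 23, A = 32.2 cm², x = 0.7 cm, Ī = 5.259 cm⁴.
Top flange (beyond web): 3.6 × 2.4, A = 8.64 cm², x = 3.2 cm, Ī = 9.331 cm⁴.
Bottom flange (beyond web): 3.6 × 2.4, A = 8.64 cm², x = 3.2 cm, Ī = 9.331 cm⁴.
Centroid: x̄ = ΣA·x / ΣA = 1.573 cm.
Transfer each piece to the centroidal y-axis using Ī + A·d² with d = x − 1.573:
  web: d = -0.8731 cm → contributes +29.8 cm⁴
  top flange (beyond web): d = 1.627 cm → contributes +32.2 cm⁴
  bottom flange (beyond web): d = 1.627 cm → contributes +32.2 cm⁴
Total I = 94.2 cm⁴.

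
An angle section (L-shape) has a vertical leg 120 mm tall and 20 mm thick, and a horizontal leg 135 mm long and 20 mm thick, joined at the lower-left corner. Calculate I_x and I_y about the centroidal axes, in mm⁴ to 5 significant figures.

Decompose the section into non-overlapping parts with the origin at the bottom-left of its bounding rectangle.
Vertical leg: 20 × 120, A = 2 400 mm², y = 60 mm, Ī = 2 880 000 mm⁴.
Horizontal leg (remainder): 115 × 20, A = 2 300 mm², y = 10 mm, Ī = 76666.67 mm⁴.
Centroid: ȳ = ΣA·y / ΣA = 35.53191 mm.
Transfer each piece to the centroidal x-axis using Ī + A·d² with d = y − 35.53191:
  vertical leg: d = 24.46809 mm → contributes +4 316 849 mm⁴
  horizontal leg (remainder): d = -25.53191 mm → contributes +1 575 988 mm⁴
Total I = 5 892 837 mm⁴.
For the y-axis: x̄ = 43.03191 mm.
Repeating about the centroidal y-axis gives I_y = 7 965 962 mm⁴.

I_x ≈ 5.8928 × 10⁶ mm⁴, I_y ≈ 7.9660 × 10⁶ mm⁴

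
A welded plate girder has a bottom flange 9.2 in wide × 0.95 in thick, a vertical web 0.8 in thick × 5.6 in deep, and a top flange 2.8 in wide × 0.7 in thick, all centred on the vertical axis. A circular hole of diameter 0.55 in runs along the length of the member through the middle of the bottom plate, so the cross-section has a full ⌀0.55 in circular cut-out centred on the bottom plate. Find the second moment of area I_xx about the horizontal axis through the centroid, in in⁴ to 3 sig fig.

Split into non-overlapping primitives; take the origin at the lower-left of the bounding box.
Bottom plate: 9.2 × 0.95, A = 8.74 in², y = 0.475 in, Ī = 0.65732 in⁴.
Web plate: 0.8 × 5.6, A = 4.48 in², y = 3.75 in, Ī = 11.708 in⁴.
Top plate: 2.8 × 0.7, A = 1.96 in², y = 6.9 in, Ī = 0.080033 in⁴.
Hole (subtracted): ⌀0.55, A = 0.23758 in², y = 0.475 in, Ī = 0.0044918 in⁴.
Centroid: ȳ = ΣA·y / ΣA = 2.2997 in.
Transfer each piece to the horizontal axis through the centroid using Ī + A·d² with d = y − 2.2997:
  bottom plate: d = -1.8247 in → contributes +29.756 in⁴
  web plate: d = 1.4503 in → contributes +21.131 in⁴
  top plate: d = 4.6003 in → contributes +41.56 in⁴
  hole: d = -1.8247 in → contributes −0.79551 in⁴
Total I = 91.652 in⁴.

I_xx ≈ 91.7 in⁴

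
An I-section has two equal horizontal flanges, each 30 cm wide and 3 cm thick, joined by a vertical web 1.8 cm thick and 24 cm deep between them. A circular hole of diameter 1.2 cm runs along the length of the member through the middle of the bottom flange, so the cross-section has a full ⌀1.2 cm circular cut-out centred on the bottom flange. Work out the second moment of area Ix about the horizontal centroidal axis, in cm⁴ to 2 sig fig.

Ix ≈ 3.5 × 10⁴ cm⁴

Break the section into simple shapes (no overlaps), measuring from the bottom-left corner of the bounding box.
Bottom flange: 30 × 3, A = 90 cm², y = 1.5 cm, Ī = 67.5 cm⁴.
Web: 1.8 × 24, A = 43.2 cm², y = 15 cm, Ī = 2 074 cm⁴.
Top flange: 30 × 3, A = 90 cm², y = 28.5 cm, Ī = 67.5 cm⁴.
Hole (subtracted): ⌀1.2, A = 1.131 cm², y = 1.5 cm, Ī = 0.1018 cm⁴.
Centroid: ȳ = ΣA·y / ΣA = 15.07 cm.
Transfer each piece to the horizontal centroidal axis using Ī + A·d² with d = y − 15.07:
  bottom flange: d = -13.57 cm → contributes +16 637 cm⁴
  web: d = -0.06875 cm → contributes +2 074 cm⁴
  top flange: d = 13.43 cm → contributes +16 303 cm⁴
  hole: d = -13.57 cm → contributes −208.3 cm⁴
Total I = 34 806 cm⁴.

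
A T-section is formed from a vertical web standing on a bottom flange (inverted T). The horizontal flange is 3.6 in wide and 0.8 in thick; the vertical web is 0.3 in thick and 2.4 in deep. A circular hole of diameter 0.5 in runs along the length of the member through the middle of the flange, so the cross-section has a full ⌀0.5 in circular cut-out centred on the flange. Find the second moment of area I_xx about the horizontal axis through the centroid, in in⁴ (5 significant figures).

I_xx ≈ 1.9494 in⁴

Treat the section as a set of non-overlapping primitives; coordinates are from the bounding-box lower-left.
Flange: 3.6 × 0.8, A = 2.88 in², y = 0.4 in, Ī = 0.1536 in⁴.
Web: 0.3 × 2.4, A = 0.72 in², y = 2 in, Ī = 0.3456 in⁴.
Hole (subtracted): ⌀0.5, A = 0.1963495 in², y = 0.4 in, Ī = 0.003067962 in⁴.
Centroid: ȳ = ΣA·y / ΣA = 0.7384601 in.
Transfer each piece to the horizontal axis through the centroid using Ī + A·d² with d = y − 0.7384601:
  flange: d = -0.3384601 in → contributes +0.4835192 in⁴
  web: d = 1.26154 in → contributes +1.491468 in⁴
  hole: d = -0.3384601 in → contributes −0.02556084 in⁴
Total I = 1.949426 in⁴.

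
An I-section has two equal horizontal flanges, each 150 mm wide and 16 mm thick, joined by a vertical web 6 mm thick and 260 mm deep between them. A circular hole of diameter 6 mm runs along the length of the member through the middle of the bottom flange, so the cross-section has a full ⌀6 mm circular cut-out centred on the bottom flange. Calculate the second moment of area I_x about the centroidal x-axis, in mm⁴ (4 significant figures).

I_x ≈ 9.976 × 10⁷ mm⁴

Treat the section as a set of non-overlapping primitives; coordinates are from the bounding-box lower-left.
Bottom flange: 150 × 16, A = 2 400 mm², y = 8 mm, Ī = 51 200 mm⁴.
Web: 6 × 260, A = 1 560 mm², y = 146 mm, Ī = 8 788 000 mm⁴.
Top flange: 150 × 16, A = 2 400 mm², y = 284 mm, Ī = 51 200 mm⁴.
Hole (subtracted): ⌀6, A = 28.2743 mm², y = 8 mm, Ī = 63.6173 mm⁴.
Centroid: ȳ = ΣA·y / ΣA = 146.616 mm.
Transfer each piece to the centroidal x-axis using Ī + A·d² with d = y − 146.616:
  bottom flange: d = -138.616 mm → contributes +46 165 908 mm⁴
  web: d = -0.616239 mm → contributes +8 788 592 mm⁴
  top flange: d = 137.384 mm → contributes +45 349 515 mm⁴
  hole: d = -138.616 mm → contributes −543 340 mm⁴
Total I = 99 760 675 mm⁴.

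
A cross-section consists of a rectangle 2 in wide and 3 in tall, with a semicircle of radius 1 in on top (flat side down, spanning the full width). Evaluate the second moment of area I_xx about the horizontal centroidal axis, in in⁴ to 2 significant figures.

I_xx ≈ 9.2 in⁴

Break the section into simple shapes (no overlaps), measuring from the bottom-left corner of the bounding box.
Rectangular body: 2 × 3, A = 6 in², y = 1.5 in, Ī = 4.5 in⁴.
Semicircular cap: semicircle r = 1, A = 1.571 in², y = 3.424 in, Ī = 0.1098 in⁴.
Centroid: ȳ = ΣA·y / ΣA = 1.899 in.
Transfer each piece to the horizontal centroidal axis using Ī + A·d² with d = y − 1.899:
  rectangular body: d = -0.3993 in → contributes +5.457 in⁴
  semicircular cap: d = 1.525 in → contributes +3.763 in⁴
Total I = 9.22 in⁴.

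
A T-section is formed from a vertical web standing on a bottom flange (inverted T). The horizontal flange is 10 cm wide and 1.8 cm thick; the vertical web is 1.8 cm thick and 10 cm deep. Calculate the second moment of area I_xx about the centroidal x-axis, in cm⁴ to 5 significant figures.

Treat the section as a set of non-overlapping primitives; coordinates are from the bounding-box lower-left.
Flange: 10 × 1.8, A = 18 cm², y = 0.9 cm, Ī = 4.86 cm⁴.
Web: 1.8 × 10, A = 18 cm², y = 6.8 cm, Ī = 150 cm⁴.
Centroid: ȳ = ΣA·y / ΣA = 3.85 cm.
Transfer each piece to the centroidal x-axis using Ī + A·d² with d = y − 3.85:
  flange: d = -2.95 cm → contributes +161.505 cm⁴
  web: d = 2.95 cm → contributes +306.645 cm⁴
Total I = 468.15 cm⁴.

I_xx ≈ 468.15 cm⁴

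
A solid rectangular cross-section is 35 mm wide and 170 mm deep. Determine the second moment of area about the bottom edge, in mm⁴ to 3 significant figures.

The section: 35 × 170, A = 5 950 mm², y = 85 mm, Ī = 14 329 583 mm⁴.
Transfer it to a horizontal axis along the bottom face using Ī + A·d² with d = y − 0:
  the section: d = 85 mm → contributes +57 318 333 mm⁴
Total I = 57 318 333 mm⁴.

I_base ≈ 5.73 × 10⁷ mm⁴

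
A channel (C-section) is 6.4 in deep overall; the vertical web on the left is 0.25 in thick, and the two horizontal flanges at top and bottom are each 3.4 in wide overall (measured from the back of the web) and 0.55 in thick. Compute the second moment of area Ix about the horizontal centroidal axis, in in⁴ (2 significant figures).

Treat the section as a set of non-overlapping primitives; coordinates are from the bounding-box lower-left.
Web: 0.25 × 6.4, A = 1.6 in², y = 3.2 in, Ī = 5.461 in⁴.
Top flange (beyond web): 3.15 × 0.55, A = 1.733 in², y = 6.125 in, Ī = 0.04367 in⁴.
Bottom flange (beyond web): 3.15 × 0.55, A = 1.733 in², y = 0.275 in, Ī = 0.04367 in⁴.
By symmetry the centroid is at mid-height, ȳ = 3.2 in.
Transfer each piece to the horizontal centroidal axis using Ī + A·d² with d = y − 3.2:
  web: d = 0 in → contributes +5.461 in⁴
  top flange (beyond web): d = 2.925 in → contributes +14.87 in⁴
  bottom flange (beyond web): d = -2.925 in → contributes +14.87 in⁴
Total I = 35.19 in⁴.

Ix ≈ 35 in⁴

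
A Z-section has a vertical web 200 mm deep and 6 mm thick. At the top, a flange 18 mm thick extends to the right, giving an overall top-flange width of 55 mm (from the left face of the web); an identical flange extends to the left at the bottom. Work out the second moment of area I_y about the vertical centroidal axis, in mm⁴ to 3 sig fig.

I_y ≈ 1.69 × 10⁶ mm⁴

Decompose the section into non-overlapping parts with the origin at the bottom-left of its bounding rectangle.
Web: 6 × 200, A = 1 200 mm², x = 52 mm, Ī = 3 600 mm⁴.
Top flange (beyond web): 49 × 18, A = 882 mm², x = 79.5 mm, Ī = 176 474 mm⁴.
Bottom flange (beyond web): 49 × 18, A = 882 mm², x = 24.5 mm, Ī = 176 474 mm⁴.
Centroid: x̄ = ΣA·x / ΣA = 52 mm.
Transfer each piece to the vertical centroidal axis using Ī + A·d² with d = x − 52:
  web: d = 0 mm → contributes +3 600 mm⁴
  top flange (beyond web): d = 27.5 mm → contributes +843 486 mm⁴
  bottom flange (beyond web): d = -27.5 mm → contributes +843 486 mm⁴
Total I = 1 690 572 mm⁴.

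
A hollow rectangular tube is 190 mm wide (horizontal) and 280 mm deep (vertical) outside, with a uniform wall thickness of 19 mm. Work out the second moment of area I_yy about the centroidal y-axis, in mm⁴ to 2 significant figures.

I_yy ≈ 8.9 × 10⁷ mm⁴

Decompose the section into non-overlapping parts with the origin at the bottom-left of its bounding rectangle.
Outer rectangle: 190 × 280, A = 53 200 mm², x = 95 mm, Ī = 160 043 333 mm⁴.
Inner void (subtracted): 152 × 242, A = 36 784 mm², x = 95 mm, Ī = 70 821 461 mm⁴.
By symmetry the centroid is at mid-width, x̄ = 95 mm.
All pieces are centred on the centroidal y-axis, so I = ΣĪ (holes subtracted) = 89 221 872 mm⁴.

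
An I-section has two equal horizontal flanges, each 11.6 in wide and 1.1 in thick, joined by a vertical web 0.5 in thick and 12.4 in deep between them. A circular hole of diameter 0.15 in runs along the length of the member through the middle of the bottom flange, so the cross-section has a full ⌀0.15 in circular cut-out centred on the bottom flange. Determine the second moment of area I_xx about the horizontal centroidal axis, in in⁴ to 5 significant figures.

I_xx ≈ 1244.0 in⁴

Split into non-overlapping primitives; take the origin at the lower-left of the bounding box.
Bottom flange: 11.6 × 1.1, A = 12.76 in², y = 0.55 in, Ī = 1.286633 in⁴.
Web: 0.5 × 12.4, A = 6.2 in², y = 7.3 in, Ī = 79.44267 in⁴.
Top flange: 11.6 × 1.1, A = 12.76 in², y = 14.05 in, Ī = 1.286633 in⁴.
Hole (subtracted): ⌀0.15, A = 0.01767146 in², y = 0.55 in, Ī = 0.00002485049 in⁴.
Centroid: ȳ = ΣA·y / ΣA = 7.303763 in.
Transfer each piece to the horizontal centroidal axis using Ī + A·d² with d = y − 7.303763:
  bottom flange: d = -6.753763 in → contributes +583.3125 in⁴
  web: d = -0.003762574 in → contributes +79.44275 in⁴
  top flange: d = 6.746237 in → contributes +582.0162 in⁴
  hole: d = -6.753763 in → contributes −0.8060786 in⁴
Total I = 1243.965 in⁴.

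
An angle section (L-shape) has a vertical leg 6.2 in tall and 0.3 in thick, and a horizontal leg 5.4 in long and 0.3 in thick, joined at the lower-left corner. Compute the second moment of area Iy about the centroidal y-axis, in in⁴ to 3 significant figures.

Iy ≈ 9.45 in⁴

Decompose the section into non-overlapping parts with the origin at the bottom-left of its bounding rectangle.
Vertical leg: 0.3 × 6.2, A = 1.86 in², x = 0.15 in, Ī = 0.01395 in⁴.
Horizontal leg (remainder): 5.1 × 0.3, A = 1.53 in², x = 2.85 in, Ī = 3.3163 in⁴.
Centroid: x̄ = ΣA·x / ΣA = 1.3686 in.
Transfer each piece to the centroidal y-axis using Ī + A·d² with d = x − 1.3686:
  vertical leg: d = -1.2186 in → contributes +2.776 in⁴
  horizontal leg (remainder): d = 1.4814 in → contributes +6.674 in⁴
Total I = 9.45 in⁴.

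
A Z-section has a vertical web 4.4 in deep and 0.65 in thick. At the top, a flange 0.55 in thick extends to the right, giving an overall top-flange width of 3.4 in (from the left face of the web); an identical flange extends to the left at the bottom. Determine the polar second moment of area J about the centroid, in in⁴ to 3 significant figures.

J ≈ 26.6 in⁴

Split into non-overlapping primitives; take the origin at the lower-left of the bounding box.
Web: 0.65 × 4.4, A = 2.86 in², y = 2.2 in, Ī = 4.6141 in⁴.
Top flange (beyond web): 2.75 × 0.55, A = 1.5125 in², y = 4.125 in, Ī = 0.038128 in⁴.
Bottom flange (beyond web): 2.75 × 0.55, A = 1.5125 in², y = 0.275 in, Ī = 0.038128 in⁴.
Centroid: ȳ = ΣA·y / ΣA = 2.2 in.
Transfer each piece to the centroidal x-axis using Ī + A·d² with d = y − 2.2:
  web: d = 0 in → contributes +4.6141 in⁴
  top flange (beyond web): d = 1.925 in → contributes +5.6429 in⁴
  bottom flange (beyond web): d = -1.925 in → contributes +5.6429 in⁴
Total I = 15.9 in⁴.
For the y-axis: x̄ = 3.075 in.
Repeating about the centroidal y-axis gives I_y = 10.749 in⁴.
Polar second moment: J = I_x + I_y = 26.649 in⁴.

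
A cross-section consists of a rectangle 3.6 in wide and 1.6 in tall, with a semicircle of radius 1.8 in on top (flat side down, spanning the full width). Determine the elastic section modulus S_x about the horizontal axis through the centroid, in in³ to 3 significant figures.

Split into non-overlapping primitives; take the origin at the lower-left of the bounding box.
Rectangular body: 3.6 × 1.6, A = 5.76 in², y = 0.8 in, Ī = 1.2288 in⁴.
Semicircular cap: semicircle r = 1.8, A = 5.0894 in², y = 2.3639 in, Ī = 1.1522 in⁴.
Centroid: ȳ = ΣA·y / ΣA = 1.5336 in.
Transfer each piece to the horizontal axis through the centroid using Ī + A·d² with d = y − 1.5336:
  rectangular body: d = -0.73364 in → contributes +4.329 in⁴
  semicircular cap: d = 0.83031 in → contributes +4.6609 in⁴
Total I = 8.9898 in⁴.
Extreme fibre distance c = 1.8664 in; S = I/c = 4.8168 in³.

S_x ≈ 4.82 in³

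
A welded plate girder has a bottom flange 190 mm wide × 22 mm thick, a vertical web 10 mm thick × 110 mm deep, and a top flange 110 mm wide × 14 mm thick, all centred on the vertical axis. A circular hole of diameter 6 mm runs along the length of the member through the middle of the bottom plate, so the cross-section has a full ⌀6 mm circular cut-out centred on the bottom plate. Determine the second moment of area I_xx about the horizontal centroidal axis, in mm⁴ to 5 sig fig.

Split into non-overlapping primitives; take the origin at the lower-left of the bounding box.
Bottom plate: 190 × 22, A = 4 180 mm², y = 11 mm, Ī = 168593.3 mm⁴.
Web plate: 10 × 110, A = 1 100 mm², y = 77 mm, Ī = 1 109 167 mm⁴.
Top plate: 110 × 14, A = 1 540 mm², y = 139 mm, Ī = 25153.33 mm⁴.
Hole (subtracted): ⌀6, A = 28.27433 mm², y = 11 mm, Ī = 63.61725 mm⁴.
Centroid: ȳ = ΣA·y / ΣA = 50.71303 mm.
Transfer each piece to the horizontal centroidal axis using Ī + A·d² with d = y − 50.71303:
  bottom plate: d = -39.71303 mm → contributes +6 760 975 mm⁴
  web plate: d = 26.28697 mm → contributes +1 869 272 mm⁴
  top plate: d = 88.28697 mm → contributes +12 028 821 mm⁴
  hole: d = -39.71303 mm → contributes −44655.77 mm⁴
Total I = 20 614 411 mm⁴.

I_xx ≈ 2.0614 × 10⁷ mm⁴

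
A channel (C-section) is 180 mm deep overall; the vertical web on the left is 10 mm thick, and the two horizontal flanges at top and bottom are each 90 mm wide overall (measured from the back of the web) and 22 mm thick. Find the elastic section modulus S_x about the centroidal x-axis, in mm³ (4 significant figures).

Decompose the section into non-overlapping parts with the origin at the bottom-left of its bounding rectangle.
Web: 10 × 180, A = 1 800 mm², y = 90 mm, Ī = 4 860 000 mm⁴.
Top flange (beyond web): 80 × 22, A = 1 760 mm², y = 169 mm, Ī = 70986.7 mm⁴.
Bottom flange (beyond web): 80 × 22, A = 1 760 mm², y = 11 mm, Ī = 70986.7 mm⁴.
By symmetry the centroid is at mid-height, ȳ = 90 mm.
Transfer each piece to the centroidal x-axis using Ī + A·d² with d = y − 90:
  web: d = 0 mm → contributes +4 860 000 mm⁴
  top flange (beyond web): d = 79 mm → contributes +11 055 147 mm⁴
  bottom flange (beyond web): d = -79 mm → contributes +11 055 147 mm⁴
Total I = 26 970 293 mm⁴.
Extreme fibre distance c = 90 mm; S = I/c = 299 670 mm³.

S_x ≈ 2.997 × 10⁵ mm³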